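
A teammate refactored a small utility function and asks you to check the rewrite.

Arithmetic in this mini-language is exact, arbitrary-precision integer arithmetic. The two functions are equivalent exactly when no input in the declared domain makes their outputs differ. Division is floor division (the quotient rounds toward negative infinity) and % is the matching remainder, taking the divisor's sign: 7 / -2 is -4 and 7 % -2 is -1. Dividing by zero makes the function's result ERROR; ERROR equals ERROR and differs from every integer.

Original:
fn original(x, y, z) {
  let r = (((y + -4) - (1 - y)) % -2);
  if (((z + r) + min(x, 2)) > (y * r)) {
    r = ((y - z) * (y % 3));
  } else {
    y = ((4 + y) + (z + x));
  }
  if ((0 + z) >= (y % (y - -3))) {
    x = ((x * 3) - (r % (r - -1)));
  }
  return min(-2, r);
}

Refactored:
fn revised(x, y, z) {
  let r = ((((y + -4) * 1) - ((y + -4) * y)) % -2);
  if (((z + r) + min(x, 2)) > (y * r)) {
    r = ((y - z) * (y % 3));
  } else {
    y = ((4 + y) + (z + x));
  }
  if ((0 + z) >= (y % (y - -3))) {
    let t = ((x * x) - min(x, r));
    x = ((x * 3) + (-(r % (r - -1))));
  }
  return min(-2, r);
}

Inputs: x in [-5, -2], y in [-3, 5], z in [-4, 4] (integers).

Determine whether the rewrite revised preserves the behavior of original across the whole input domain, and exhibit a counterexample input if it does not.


There is a counterexample at x=-5, y=-3, z=-3: ERROR on one side, -2 on the other.
original: r=-1, then (((z + r) + min(x, 2)) > (y * r)) is false, then y=-7, then ((0 + z) >= (y % (y - -3))) is true, then a zero divisor aborts: ERROR
revised: r=0, then (((z + r) + min(x, 2)) > (y * r)) is false, then y=-7, then ((0 + z) >= (y % (y - -3))) is true, then t=30, then x=-15, then returns -2
verdict: not equivalent; witness: x=-5, y=-3, z=-3


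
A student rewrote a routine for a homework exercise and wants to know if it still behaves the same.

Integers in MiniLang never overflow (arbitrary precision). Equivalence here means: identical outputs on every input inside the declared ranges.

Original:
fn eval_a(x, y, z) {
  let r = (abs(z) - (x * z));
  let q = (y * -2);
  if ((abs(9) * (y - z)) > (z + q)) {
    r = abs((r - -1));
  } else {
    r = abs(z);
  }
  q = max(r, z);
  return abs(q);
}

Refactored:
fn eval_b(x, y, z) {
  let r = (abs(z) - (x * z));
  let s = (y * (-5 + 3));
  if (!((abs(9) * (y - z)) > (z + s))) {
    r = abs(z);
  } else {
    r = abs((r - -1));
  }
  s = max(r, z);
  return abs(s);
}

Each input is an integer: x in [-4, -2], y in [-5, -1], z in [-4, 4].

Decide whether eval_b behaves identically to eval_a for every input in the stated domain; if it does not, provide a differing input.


Equivalent — the differences include constant usage differs, plus local variable names differ, plus arithmetic usage differs, plus boolean connective usage differs, yet no declared input distinguishes the two.
As a probe, take x=-2, y=-5, z=4: eval_a runs r=12, then q=10, then ((abs(9) * (y - z)) > (z + q)) is false, then r=4, then q=4, then returns 4; eval_b runs r=12, then s=10, then (!((abs(9) * (y - z)) > (z + s))) is true, then r=4, then s=4, then returns 4; both end at 4.
Sweeping the whole domain (135 inputs) finds no disagreement.
verdict: equivalent


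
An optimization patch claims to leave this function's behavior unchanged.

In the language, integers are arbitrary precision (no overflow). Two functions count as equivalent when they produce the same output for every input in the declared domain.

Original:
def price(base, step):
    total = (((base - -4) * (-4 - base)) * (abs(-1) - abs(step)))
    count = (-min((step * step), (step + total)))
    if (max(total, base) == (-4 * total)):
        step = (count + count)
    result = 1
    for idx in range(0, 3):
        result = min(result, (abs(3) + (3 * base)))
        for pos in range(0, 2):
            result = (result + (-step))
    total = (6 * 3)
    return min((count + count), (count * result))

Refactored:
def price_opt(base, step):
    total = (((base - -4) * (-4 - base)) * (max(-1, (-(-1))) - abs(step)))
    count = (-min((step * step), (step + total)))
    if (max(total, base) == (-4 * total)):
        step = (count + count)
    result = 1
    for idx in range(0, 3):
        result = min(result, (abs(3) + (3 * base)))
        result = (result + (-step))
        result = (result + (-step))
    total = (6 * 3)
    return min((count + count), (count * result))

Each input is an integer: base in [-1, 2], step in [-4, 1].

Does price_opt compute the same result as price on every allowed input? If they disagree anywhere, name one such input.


Changes here: arithmetic usage differs; also loop structure differs; also min/max/abs usage differs; also constant usage differs; also local variable names differ; the full 24-point sweep finds no disagreement.
verdict: equivalent


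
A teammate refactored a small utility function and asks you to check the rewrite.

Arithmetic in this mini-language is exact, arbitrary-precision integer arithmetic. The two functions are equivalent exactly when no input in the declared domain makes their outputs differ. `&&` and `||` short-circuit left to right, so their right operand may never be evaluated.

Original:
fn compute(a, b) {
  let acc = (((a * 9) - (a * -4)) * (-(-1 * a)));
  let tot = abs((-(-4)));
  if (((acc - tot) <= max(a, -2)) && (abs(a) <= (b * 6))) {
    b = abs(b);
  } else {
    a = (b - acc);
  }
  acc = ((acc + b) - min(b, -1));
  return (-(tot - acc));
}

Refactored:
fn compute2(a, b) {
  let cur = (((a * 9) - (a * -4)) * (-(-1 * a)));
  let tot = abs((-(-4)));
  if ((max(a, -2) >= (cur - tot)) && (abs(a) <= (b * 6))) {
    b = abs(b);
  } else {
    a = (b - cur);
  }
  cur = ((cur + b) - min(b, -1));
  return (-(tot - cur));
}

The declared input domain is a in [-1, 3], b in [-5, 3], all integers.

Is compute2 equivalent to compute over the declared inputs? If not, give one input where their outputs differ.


Behavior is preserved: although comparison usage differs; and local variable names differ, the outputs never diverge.
Tracing a=2, b=-2: compute: acc := 52 | tot := 4 | (((acc - tot) <= max(a, -2)) && (abs(a) <= (b * 6))): false | a := -54 | acc := 52 | result 48 | compute2: cur := 52 | tot := 4 | ((max(a, -2) >= (cur - tot)) && (abs(a) <= (b * 6))): false | a := -54 | cur := 52 | result 48 — matching result 48.
Sweeping the whole domain (45 inputs) finds no disagreement.
verdict: equivalent


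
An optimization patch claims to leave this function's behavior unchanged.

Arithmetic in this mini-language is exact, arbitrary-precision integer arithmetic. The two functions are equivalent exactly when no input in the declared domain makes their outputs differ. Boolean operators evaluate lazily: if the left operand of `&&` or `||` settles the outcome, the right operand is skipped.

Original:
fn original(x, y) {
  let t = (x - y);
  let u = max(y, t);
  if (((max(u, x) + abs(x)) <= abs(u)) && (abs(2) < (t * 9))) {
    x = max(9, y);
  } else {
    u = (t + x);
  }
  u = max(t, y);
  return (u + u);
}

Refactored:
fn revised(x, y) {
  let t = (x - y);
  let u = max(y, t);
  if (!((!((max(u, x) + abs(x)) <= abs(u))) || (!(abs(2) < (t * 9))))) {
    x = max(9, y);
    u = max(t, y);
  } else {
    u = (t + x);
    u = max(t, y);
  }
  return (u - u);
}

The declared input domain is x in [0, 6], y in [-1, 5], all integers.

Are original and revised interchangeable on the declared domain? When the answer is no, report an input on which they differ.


At x=0, y=-1: original gives 2, revised gives 0.
verdict: not equivalent; witness: x=0, y=-1


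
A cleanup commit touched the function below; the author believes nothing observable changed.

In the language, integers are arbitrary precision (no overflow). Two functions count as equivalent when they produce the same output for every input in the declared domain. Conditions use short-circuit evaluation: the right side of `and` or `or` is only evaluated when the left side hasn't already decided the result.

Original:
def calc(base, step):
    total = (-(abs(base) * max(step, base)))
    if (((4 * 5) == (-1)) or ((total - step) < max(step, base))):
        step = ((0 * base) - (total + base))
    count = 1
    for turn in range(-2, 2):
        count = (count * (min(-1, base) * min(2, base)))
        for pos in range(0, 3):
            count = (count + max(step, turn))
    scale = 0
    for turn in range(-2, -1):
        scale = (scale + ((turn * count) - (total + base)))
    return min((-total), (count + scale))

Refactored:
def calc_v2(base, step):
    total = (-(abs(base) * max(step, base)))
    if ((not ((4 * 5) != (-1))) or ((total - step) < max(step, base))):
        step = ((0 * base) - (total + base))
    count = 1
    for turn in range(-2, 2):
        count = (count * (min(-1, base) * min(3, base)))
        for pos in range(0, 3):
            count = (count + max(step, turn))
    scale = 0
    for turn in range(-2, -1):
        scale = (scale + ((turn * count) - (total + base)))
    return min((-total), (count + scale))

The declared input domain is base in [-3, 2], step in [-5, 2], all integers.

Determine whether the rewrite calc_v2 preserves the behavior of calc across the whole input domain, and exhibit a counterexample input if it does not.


Equivalent. The one real change (`2` became `3`) has no effect anywhere in the declared ranges.
Across all 48 domain points the two functions coincide.
Tracing base=-2, step=-1: calc: total := 2 | (((4 * 5) == (-1)) or ((total - step) < max(step, base))): false | count := 1 | iter turn=-2: | count := 4 | iter pos=0: | count := 3 | iter pos=1: | count := 2 | iter pos=2: | count := 1 | iter turn=-1: | count := 4 | iter pos=0: | count := 3 | iter pos=1: | count := 2 | iter pos=2: | count := 1 | iter turn=0: | count := 4 | iter pos=0: | count := 4 | iter pos=1: | count := 4 | iter pos=2: | count := 4 | iter turn=1: | count := 16 | iter pos=0: | count := 17 | iter pos=1: | count := 18 | iter pos=2: | count := 19 | scale := 0 | iter turn=-2: | scale := -38 | result -19 | calc_v2: total := 2 | ((not ((4 * 5) != (-1))) or ((total - step) < max(step, base))): false | count := 1 | iter turn=-2: | count := 4 | iter pos=0: | count := 3 | iter pos=1: | count := 2 | iter pos=2: | count := 1 | iter turn=-1: | count := 4 | iter pos=0: | count := 3 | iter pos=1: | count := 2 | iter pos=2: | count := 1 | iter turn=0: | count := 4 | iter pos=0: | count := 4 | iter pos=1: | count := 4 | iter pos=2: | count := 4 | iter turn=1: | count := 16 | iter pos=0: | count := 17 | iter pos=1: | count := 18 | iter pos=2: | count := 19 | scale := 0 | iter turn=-2: | scale := -38 | result -19 — matching result -19.
verdict: equivalent


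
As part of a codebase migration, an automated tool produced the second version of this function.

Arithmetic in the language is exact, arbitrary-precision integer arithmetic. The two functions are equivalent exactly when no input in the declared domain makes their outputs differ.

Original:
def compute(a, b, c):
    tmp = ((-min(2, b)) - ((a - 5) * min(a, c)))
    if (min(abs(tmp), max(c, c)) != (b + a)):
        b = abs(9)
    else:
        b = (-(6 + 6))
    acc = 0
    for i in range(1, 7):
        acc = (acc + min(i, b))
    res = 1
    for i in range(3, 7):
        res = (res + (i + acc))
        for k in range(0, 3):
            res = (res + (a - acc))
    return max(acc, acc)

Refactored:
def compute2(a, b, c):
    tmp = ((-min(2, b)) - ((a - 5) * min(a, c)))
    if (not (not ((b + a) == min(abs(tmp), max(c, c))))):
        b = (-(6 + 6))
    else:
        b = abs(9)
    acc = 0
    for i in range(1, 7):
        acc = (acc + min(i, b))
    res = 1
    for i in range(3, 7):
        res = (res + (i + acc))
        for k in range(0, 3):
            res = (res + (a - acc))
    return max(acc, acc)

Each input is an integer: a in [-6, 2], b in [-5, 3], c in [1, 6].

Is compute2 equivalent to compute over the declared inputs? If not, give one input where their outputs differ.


The two versions differ — the changes include boolean connective usage differs; also comparison usage differs.
Tracing a=1, b=-1, c=3: compute: tmp := 5 | (min(abs(tmp), max(c, c)) != (b + a)): true | b := 9 | acc := 0 | iter i=1: | acc := 1 | iter i=2: | acc := 3 | iter i=3: | acc := 6 | iter i=4: | acc := 10 | iter i=5: | acc := 15 | iter i=6: | acc := 21 | res := 1 | iter i=3: | res := 25 | iter k=0: | res := 5 | iter k=1: | res := -15 | iter k=2: | res := -35 | iter i=4: | res := -10 | iter k=0: | res := -30 | iter k=1: | res := -50 | iter k=2: | res := -70 | iter i=5: | res := -44 | iter k=0: | res := -64 | iter k=1: | res := -84 | iter k=2: | res := -104 | iter i=6: | res := -77 | iter k=0: | res := -97 | iter k=1: | res := -117 | iter k=2: | res := -137 | result 21 | compute2: tmp := 5 | (not (not ((b + a) == min(abs(tmp), max(c, c))))): false | b := 9 | acc := 0 | iter i=1: | acc := 1 | iter i=2: | acc := 3 | iter i=3: | acc := 6 | iter i=4: | acc := 10 | iter i=5: | acc := 15 | iter i=6: | acc := 21 | res := 1 | iter i=3: | res := 25 | iter k=0: | res := 5 | iter k=1: | res := -15 | iter k=2: | res := -35 | iter i=4: | res := -10 | iter k=0: | res := -30 | iter k=1: | res := -50 | iter k=2: | res := -70 | iter i=5: | res := -44 | iter k=0: | res := -64 | iter k=1: | res := -84 | iter k=2: | res := -104 | iter i=6: | res := -77 | iter k=0: | res := -97 | iter k=1: | res := -117 | iter k=2: | res := -137 | result 21 — matching result 21.
An exhaustive pass over the 486 declared inputs shows identical outputs.
verdict: equivalent


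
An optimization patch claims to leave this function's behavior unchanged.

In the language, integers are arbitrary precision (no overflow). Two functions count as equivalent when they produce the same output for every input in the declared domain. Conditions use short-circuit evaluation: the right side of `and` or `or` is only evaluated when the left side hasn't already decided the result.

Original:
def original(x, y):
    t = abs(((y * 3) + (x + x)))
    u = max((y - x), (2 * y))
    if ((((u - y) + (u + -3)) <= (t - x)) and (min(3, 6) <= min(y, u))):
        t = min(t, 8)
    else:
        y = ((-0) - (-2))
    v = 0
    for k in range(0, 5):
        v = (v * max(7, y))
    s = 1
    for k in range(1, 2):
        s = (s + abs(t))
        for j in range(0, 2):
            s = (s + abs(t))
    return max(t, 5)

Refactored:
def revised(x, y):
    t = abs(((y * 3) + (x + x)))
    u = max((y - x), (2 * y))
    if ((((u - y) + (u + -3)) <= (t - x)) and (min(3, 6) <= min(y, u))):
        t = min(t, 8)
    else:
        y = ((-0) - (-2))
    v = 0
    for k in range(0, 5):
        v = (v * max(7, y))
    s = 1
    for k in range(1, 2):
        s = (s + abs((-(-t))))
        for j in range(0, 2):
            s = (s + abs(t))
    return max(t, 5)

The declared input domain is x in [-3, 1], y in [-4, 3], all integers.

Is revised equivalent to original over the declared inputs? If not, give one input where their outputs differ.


Comparing the listings, the differences include: same computation, different form.
As a probe, take x=-3, y=1: original runs t becomes 3; next u becomes 4; next ((((u - y) + (u + -3)) <= (t - x)) and (min(3, 6) <= min(y, u))) evaluates to false; next y becomes 2; next v becomes 0; next at k=0:; next v becomes 0; next at k=1:; next v becomes 0; next at k=2:; next v becomes 0; next at k=3:; next v becomes 0; next at k=4:; next v becomes 0; next s becomes 1; next at k=1:; next s becomes 4; next at j=0:; next s becomes 7; next at j=1:; next s becomes 10; next final value 5; revised runs t becomes 3; next u becomes 4; next ((((u - y) + (u + -3)) <= (t - x)) and (min(3, 6) <= min(y, u))) evaluates to false; next y becomes 2; next v becomes 0; next at k=0:; next v becomes 0; next at k=1:; next v becomes 0; next at k=2:; next v becomes 0; next at k=3:; next v becomes 0; next at k=4:; next v becomes 0; next s becomes 1; next at k=1:; next s becomes 4; next at j=0:; next s becomes 7; next at j=1:; next s becomes 10; next final value 5; both end at 5.
Sweeping the whole domain (40 inputs) finds no disagreement.
verdict: equivalent


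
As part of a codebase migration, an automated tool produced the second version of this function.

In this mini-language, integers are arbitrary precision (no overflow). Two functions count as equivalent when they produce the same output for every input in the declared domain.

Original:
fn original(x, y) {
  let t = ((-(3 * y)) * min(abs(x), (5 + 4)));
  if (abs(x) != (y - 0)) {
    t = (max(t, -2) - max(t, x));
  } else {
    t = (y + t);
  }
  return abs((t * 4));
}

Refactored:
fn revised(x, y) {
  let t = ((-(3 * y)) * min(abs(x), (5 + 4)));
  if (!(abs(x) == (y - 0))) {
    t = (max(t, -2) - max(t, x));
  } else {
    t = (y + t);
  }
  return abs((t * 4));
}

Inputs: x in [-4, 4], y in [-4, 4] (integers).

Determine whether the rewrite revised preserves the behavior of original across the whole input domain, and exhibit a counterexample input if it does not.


Although boolean connective usage differs; also comparison usage differs, 81/81 inputs agree.
verdict: equivalent


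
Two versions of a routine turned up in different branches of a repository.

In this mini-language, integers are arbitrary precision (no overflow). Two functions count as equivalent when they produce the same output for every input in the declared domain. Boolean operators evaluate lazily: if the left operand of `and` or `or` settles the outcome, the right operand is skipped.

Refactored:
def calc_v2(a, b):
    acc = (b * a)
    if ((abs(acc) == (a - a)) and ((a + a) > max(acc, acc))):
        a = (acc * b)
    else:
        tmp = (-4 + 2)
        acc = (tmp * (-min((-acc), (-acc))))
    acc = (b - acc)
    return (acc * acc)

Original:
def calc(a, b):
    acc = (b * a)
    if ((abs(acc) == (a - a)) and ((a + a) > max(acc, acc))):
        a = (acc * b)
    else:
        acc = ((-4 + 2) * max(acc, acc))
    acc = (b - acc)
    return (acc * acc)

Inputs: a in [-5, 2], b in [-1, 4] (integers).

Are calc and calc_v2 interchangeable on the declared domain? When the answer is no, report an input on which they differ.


Differences: statement counts differ, local variable names differ, min/max/abs usage differs — yet all 48 inputs agree.
verdict: equivalent


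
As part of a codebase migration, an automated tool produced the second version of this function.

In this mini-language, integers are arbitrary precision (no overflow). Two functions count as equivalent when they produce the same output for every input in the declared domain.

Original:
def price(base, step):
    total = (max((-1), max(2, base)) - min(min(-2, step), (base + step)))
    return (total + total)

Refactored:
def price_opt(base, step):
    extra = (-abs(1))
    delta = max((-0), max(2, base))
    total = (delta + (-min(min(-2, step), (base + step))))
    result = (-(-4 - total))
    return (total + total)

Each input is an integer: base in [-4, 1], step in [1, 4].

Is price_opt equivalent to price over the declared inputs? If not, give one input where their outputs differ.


The edit looks behavioral (`1` became `0`), but over these ranges it never changes the outcome.
Spot check at base=0, step=3 — price: total=4, then returns 8. price_opt: extra=-1, then delta=2, then total=4, then result=8, then returns 8. Both give 8.
Across all 24 domain points the two functions coincide.
verdict: equivalent


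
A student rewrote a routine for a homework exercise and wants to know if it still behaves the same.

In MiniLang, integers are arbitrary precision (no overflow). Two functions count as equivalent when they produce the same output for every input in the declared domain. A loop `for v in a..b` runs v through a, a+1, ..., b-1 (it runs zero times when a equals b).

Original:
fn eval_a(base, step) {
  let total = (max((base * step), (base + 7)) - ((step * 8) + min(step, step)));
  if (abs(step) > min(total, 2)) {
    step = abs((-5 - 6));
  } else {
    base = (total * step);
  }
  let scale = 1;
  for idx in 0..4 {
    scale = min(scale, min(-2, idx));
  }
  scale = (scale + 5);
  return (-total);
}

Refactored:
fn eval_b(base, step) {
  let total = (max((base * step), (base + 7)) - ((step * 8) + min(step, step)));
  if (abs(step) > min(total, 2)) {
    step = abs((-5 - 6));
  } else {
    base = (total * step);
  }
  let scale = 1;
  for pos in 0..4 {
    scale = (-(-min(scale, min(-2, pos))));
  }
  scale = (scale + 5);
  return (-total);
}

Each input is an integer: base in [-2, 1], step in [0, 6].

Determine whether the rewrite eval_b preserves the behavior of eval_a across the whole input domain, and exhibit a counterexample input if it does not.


Although local variable names differ, 28/28 inputs agree.
verdict: equivalent


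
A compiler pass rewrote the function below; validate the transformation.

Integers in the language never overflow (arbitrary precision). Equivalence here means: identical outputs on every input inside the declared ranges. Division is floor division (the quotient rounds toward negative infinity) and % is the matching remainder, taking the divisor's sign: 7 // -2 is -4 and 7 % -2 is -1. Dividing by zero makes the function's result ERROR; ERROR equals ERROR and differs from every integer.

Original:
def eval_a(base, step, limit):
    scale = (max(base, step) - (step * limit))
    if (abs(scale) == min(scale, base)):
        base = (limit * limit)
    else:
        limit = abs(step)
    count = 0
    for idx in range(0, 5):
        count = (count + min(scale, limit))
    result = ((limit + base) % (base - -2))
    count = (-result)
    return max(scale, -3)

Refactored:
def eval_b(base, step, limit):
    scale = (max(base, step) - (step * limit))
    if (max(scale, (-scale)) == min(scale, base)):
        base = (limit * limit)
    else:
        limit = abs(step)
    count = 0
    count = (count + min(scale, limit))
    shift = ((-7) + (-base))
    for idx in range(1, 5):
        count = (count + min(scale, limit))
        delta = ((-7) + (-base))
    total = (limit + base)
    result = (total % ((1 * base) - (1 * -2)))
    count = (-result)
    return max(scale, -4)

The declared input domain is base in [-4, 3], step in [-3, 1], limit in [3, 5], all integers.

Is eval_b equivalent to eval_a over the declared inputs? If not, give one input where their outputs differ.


Input base=-4, step=1, limit=5: -3 from eval_a versus -4 from eval_b.
verdict: not equivalent; witness: base=-4, step=1, limit=5


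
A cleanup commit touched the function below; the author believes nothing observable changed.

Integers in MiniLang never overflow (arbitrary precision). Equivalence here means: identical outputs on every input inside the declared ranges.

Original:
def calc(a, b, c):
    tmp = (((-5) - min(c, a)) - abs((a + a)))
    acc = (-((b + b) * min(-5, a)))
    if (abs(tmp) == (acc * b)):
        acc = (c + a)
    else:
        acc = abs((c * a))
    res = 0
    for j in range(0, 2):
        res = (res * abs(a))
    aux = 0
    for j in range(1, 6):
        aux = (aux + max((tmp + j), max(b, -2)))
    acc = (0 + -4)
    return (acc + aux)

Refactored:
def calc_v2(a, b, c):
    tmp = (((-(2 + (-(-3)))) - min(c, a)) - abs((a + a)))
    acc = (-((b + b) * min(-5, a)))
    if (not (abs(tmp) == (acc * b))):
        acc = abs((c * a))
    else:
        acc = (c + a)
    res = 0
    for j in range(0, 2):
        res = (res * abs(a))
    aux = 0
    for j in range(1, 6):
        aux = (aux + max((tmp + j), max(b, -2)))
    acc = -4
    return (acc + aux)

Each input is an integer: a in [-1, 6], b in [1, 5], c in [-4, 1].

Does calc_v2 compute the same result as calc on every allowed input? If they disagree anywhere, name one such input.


Differences: boolean connective usage differs; constant usage differs — yet all 240 inputs agree.
verdict: equivalent


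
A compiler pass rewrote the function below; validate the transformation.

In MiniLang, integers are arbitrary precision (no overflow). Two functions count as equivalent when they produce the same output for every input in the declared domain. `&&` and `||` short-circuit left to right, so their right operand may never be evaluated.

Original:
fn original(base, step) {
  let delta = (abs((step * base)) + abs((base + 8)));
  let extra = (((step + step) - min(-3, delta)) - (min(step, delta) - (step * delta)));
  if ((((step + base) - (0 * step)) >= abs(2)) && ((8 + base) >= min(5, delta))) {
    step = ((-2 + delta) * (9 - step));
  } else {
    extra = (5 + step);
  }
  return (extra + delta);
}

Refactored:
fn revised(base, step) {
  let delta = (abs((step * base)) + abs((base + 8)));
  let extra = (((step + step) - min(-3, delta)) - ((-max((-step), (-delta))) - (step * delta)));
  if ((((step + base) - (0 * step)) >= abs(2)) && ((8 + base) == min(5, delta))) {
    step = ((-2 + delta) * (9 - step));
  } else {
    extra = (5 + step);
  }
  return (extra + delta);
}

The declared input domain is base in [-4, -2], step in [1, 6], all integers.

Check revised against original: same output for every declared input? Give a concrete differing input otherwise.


These are not equivalent — on base=-2, step=4 the outputs split (77 vs 23).
original: delta becomes 14; next extra becomes 63; next ((((step + base) - (0 * step)) >= abs(2)) && ((8 + base) >= min(5, delta))) evaluates to true; next step becomes 60; next final value 77
revised: delta becomes 14; next extra becomes 63; next ((((step + base) - (0 * step)) >= abs(2)) && ((8 + base) == min(5, delta))) evaluates to false; next extra becomes 9; next final value 23
verdict: not equivalent; witness: base=-2, step=4


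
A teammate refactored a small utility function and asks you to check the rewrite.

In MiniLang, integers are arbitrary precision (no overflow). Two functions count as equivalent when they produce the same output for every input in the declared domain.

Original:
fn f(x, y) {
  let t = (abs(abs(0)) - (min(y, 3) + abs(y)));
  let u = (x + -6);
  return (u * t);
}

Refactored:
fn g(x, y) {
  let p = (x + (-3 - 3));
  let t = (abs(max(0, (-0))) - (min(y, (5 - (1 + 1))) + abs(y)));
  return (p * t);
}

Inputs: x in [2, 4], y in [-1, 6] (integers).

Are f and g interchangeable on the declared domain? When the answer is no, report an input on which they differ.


This is a faithful refactor — local variable names differ, min/max/abs usage differs, arithmetic usage differs, constant usage differs, but the computed results match everywhere.
Tracing x=3, y=1: f: t = -2; u = -3; return 6 | g: p = -3; t = -2; return 6 — matching result 6.
Every one of the 24 inputs gives matching results.
verdict: equivalent


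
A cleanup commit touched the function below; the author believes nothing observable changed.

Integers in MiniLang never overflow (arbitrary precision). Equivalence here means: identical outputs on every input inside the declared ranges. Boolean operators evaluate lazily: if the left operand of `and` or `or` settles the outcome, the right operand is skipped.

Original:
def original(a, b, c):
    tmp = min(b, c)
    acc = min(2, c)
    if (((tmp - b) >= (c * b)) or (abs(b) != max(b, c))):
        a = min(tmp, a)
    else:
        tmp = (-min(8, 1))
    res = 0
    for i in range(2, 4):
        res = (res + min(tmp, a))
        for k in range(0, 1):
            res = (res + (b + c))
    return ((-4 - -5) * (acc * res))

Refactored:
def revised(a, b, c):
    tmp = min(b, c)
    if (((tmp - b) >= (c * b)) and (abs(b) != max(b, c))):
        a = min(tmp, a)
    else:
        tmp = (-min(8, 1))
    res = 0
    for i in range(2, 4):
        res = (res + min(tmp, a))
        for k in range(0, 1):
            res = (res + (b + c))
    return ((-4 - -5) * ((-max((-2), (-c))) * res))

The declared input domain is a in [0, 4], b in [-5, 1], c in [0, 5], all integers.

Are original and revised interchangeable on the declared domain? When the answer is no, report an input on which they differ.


Take a=0, b=-5, c=5.
original: tmp becomes -5; next acc becomes 2; next (((tmp - b) >= (c * b)) or (abs(b) != max(b, c))) evaluates to true; next a becomes -5; next res becomes 0; next at i=2:; next res becomes -5; next at k=0:; next res becomes -5; next at i=3:; next res becomes -10; next at k=0:; next res becomes -10; next final value -20
revised: tmp becomes -5; next (((tmp - b) >= (c * b)) and (abs(b) != max(b, c))) evaluates to false; next tmp becomes -1; next res becomes 0; next at i=2:; next res becomes -1; next at k=0:; next res becomes -1; next at i=3:; next res becomes -2; next at k=0:; next res becomes -2; next final value -4
-20 vs -4 — the two versions disagree here.
verdict: not equivalent; witness: a=0, b=-5, c=5


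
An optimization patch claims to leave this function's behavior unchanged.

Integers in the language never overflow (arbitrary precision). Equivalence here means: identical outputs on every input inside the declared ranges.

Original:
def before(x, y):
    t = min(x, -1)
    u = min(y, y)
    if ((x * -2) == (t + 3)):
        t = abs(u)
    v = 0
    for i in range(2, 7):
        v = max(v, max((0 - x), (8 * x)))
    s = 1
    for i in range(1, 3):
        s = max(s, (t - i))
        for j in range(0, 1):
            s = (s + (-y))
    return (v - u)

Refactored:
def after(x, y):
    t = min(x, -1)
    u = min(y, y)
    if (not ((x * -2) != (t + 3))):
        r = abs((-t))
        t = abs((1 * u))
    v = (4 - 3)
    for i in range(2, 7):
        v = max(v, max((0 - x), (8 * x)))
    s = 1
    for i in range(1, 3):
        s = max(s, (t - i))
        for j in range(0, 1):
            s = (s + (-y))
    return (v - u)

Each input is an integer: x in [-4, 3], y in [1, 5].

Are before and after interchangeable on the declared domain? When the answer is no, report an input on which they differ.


Not equivalent: x=0, y=1 separates them (-1 vs 0).
before: t = -1; u = 1; ((x * -2) == (t + 3)) -> false; v = 0; [i=2]; v = 0; [i=3]; v = 0; [i=4]; v = 0; [i=5]; v = 0; [i=6]; v = 0; s = 1; [i=1]; s = 1; [j=0]; s = 0; [i=2]; s = 0; [j=0]; s = -1; return -1
after: t = -1; u = 1; (not ((x * -2) != (t + 3))) -> false; v = 1; [i=2]; v = 1; [i=3]; v = 1; [i=4]; v = 1; [i=5]; v = 1; [i=6]; v = 1; s = 1; [i=1]; s = 1; [j=0]; s = 0; [i=2]; s = 0; [j=0]; s = -1; return 0
verdict: not equivalent; witness: x=0, y=1


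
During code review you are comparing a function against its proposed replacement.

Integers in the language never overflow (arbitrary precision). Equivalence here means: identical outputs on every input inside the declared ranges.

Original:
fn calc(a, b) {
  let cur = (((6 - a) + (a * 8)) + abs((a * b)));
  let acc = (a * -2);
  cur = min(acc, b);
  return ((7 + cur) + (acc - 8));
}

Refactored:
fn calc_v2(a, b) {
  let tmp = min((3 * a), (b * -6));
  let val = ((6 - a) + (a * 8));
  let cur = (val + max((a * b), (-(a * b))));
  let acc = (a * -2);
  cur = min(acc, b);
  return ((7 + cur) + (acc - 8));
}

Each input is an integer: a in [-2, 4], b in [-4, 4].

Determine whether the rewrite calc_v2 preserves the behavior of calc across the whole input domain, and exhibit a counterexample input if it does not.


Comparing the listings, the differences include: local variable names differ, constant usage differs, min/max/abs usage differs, statement counts differ, arithmetic usage differs.
One worked example (a=-1, b=-1) — calc: cur=0, then acc=2, then cur=-1, then returns 0; calc_v2: tmp=-3, then val=-1, then cur=0, then acc=2, then cur=-1, then returns 0; agreement on 0.
Sweeping the whole domain (63 inputs) finds no disagreement.
verdict: equivalent


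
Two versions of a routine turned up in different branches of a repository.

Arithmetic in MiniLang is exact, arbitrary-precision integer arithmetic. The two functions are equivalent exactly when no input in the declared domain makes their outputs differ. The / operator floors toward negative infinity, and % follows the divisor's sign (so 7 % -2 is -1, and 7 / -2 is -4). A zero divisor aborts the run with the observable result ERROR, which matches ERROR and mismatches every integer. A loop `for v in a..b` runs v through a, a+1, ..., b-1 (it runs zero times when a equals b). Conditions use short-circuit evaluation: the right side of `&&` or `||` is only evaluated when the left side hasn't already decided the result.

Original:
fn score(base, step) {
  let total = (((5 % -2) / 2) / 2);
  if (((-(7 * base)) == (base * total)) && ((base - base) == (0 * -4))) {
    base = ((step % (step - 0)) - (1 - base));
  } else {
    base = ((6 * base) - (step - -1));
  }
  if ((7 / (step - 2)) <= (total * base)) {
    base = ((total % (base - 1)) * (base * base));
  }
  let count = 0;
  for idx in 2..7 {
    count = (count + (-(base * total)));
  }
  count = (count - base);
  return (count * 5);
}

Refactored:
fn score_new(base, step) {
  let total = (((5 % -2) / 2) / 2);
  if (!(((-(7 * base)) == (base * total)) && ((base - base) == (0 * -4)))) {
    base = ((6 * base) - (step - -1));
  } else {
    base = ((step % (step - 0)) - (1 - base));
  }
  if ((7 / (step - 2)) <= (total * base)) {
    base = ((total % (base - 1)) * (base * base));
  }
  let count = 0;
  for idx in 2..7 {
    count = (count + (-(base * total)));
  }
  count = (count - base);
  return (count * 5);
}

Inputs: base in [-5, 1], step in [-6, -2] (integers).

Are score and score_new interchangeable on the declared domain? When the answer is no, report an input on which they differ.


The two versions differ — the changes include boolean connective usage differs.
One worked example (base=-5, step=-6) — score: total=-1, then (((-(7 * base)) == (base * total)) && ((base - base) == (0 * -4))) is false, then base=-25, then ((7 / (step - 2)) <= (total * base)) is true, then base=-625, then count=0, then (idx=2), then count=-625, then (idx=3), then count=-1250, then (idx=4), then count=-1875, then (idx=5), then count=-2500, then (idx=6), then count=-3125, then count=-2500, then returns -12500; score_new: total=-1, then (!(((-(7 * base)) == (base * total)) && ((base - base) == (0 * -4)))) is true, then base=-25, then ((7 / (step - 2)) <= (total * base)) is true, then base=-625, then count=0, then (idx=2), then count=-625, then (idx=3), then count=-1250, then (idx=4), then count=-1875, then (idx=5), then count=-2500, then (idx=6), then count=-3125, then count=-2500, then returns -12500; agreement on -12500.
Every one of the 35 inputs gives matching results.
verdict: equivalent


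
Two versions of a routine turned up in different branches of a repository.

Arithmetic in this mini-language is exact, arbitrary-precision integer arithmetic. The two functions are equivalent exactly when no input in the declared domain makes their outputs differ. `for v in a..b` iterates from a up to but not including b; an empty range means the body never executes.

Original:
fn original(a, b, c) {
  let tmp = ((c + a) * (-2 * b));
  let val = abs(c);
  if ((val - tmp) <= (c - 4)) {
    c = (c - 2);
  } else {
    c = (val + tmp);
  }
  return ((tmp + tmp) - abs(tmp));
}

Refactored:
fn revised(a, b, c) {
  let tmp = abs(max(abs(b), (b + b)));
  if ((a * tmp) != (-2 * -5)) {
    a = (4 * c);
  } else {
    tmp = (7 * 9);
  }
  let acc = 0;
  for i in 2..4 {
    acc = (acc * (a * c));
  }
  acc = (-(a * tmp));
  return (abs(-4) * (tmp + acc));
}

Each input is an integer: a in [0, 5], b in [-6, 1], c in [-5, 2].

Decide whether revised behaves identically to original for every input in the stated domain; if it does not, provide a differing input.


Consider the input a=0, b=-6, c=-5.
original: tmp = -60; val = 5; ((val - tmp) <= (c - 4)) -> false; c = -55; return -180
revised: tmp = 6; ((a * tmp) != (-2 * -5)) -> true; a = -20; acc = 0; [i=2]; acc = 0; [i=3]; acc = 0; acc = 120; return 504
-180 against 504: the behavior changed.
verdict: not equivalent; witness: a=0, b=-6, c=-5


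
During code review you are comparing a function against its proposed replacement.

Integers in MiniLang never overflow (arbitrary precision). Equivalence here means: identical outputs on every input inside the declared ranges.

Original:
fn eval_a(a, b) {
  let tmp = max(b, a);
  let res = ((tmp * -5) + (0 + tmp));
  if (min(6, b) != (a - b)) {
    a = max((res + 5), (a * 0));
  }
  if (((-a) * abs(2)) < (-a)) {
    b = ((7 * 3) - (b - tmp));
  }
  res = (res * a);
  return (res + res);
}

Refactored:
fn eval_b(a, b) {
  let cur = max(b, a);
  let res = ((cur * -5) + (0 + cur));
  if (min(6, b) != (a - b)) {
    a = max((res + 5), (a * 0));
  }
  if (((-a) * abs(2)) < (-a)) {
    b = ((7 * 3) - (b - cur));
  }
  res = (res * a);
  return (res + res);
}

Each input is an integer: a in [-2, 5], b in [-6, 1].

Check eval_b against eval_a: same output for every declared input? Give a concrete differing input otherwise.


Side by side, the visible changes include: local variable names differ.
Tracing a=5, b=-3: eval_a: tmp = 5; res = -20; (min(6, b) != (a - b)) -> true; a = 0; (((-a) * abs(2)) < (-a)) -> false; res = 0; return 0 | eval_b: cur = 5; res = -20; (min(6, b) != (a - b)) -> true; a = 0; (((-a) * abs(2)) < (-a)) -> false; res = 0; return 0 — matching result 0.
Across all 64 domain points the two functions coincide.
verdict: equivalent


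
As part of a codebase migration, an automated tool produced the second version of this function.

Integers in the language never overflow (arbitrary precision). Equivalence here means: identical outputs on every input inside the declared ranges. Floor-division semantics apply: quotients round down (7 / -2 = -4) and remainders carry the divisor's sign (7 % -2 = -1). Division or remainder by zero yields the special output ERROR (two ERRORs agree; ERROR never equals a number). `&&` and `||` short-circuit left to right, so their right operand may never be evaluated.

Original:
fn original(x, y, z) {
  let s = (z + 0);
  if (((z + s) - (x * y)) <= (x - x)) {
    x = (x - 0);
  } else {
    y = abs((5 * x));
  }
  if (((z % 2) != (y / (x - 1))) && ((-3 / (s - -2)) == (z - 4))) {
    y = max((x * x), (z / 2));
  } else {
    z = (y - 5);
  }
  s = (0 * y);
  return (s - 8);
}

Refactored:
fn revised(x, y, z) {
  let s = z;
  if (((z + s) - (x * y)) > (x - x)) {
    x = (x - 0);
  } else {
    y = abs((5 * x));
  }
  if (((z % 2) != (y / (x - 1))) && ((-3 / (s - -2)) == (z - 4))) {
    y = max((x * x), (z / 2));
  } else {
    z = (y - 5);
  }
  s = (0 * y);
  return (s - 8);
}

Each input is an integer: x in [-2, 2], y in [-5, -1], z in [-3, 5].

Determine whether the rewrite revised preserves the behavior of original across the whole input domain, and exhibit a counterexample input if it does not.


Consider the input x=-2, y=-2, z=-2.
original: s = -2; (((z + s) - (x * y)) <= (x - x)) -> true; x = -2; (((z % 2) != (y / (x - 1))) && ((-3 / (s - -2)) == (z - 4))) -> false; z = -7; s = 0; return -8
revised: s = -2; (((z + s) - (x * y)) > (x - x)) -> false; y = 10; division by zero -> ERROR
-8 != ERROR, so the rewrite changes behavior.
verdict: not equivalent; witness: x=-2, y=-2, z=-2


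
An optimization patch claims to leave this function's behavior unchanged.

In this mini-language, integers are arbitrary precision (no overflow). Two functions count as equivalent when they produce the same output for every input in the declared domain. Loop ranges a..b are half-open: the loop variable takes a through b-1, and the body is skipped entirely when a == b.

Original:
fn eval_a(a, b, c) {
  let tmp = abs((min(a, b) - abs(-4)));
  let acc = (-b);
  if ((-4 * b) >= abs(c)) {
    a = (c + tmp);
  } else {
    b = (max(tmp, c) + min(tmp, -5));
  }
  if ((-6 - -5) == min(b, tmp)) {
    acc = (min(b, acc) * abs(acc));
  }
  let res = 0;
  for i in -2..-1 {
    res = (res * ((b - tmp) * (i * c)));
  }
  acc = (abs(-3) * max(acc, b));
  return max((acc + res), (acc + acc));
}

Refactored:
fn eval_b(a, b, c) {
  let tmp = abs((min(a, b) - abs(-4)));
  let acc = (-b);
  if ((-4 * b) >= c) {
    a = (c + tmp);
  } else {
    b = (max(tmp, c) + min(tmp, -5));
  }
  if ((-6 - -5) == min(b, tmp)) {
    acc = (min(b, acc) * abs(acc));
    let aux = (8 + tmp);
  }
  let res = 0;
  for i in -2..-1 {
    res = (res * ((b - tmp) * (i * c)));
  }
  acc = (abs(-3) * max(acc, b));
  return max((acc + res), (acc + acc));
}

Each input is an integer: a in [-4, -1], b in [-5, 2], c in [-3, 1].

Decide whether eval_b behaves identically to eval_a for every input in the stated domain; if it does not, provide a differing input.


There is a counterexample at a=-4, b=0, c=-3: 18 on one side, 0 on the other.
eval_a: tmp becomes 8; next acc becomes 0; next ((-4 * b) >= abs(c)) evaluates to false; next b becomes 3; next ((-6 - -5) == min(b, tmp)) evaluates to false; next res becomes 0; next at i=-2:; next res becomes 0; next acc becomes 9; next final value 18
eval_b: tmp becomes 8; next acc becomes 0; next ((-4 * b) >= c) evaluates to true; next a becomes 5; next ((-6 - -5) == min(b, tmp)) evaluates to false; next res becomes 0; next at i=-2:; next res becomes 0; next acc becomes 0; next final value 0
verdict: not equivalent; witness: a=-4, b=0, c=-3
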